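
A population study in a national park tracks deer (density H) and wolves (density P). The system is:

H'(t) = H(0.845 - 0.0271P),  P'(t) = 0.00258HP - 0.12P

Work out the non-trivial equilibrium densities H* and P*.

H* ≈ 46.5, P* ≈ 31.2

Set dP/dt = 0 with P > 0: 0.00258H - 0.12 = 0, so H* = 0.12/0.00258 = 46.5.
Set dH/dt = 0 with H > 0: 0.845 - 0.0271P = 0, so P* = 0.845/0.0271 = 31.2.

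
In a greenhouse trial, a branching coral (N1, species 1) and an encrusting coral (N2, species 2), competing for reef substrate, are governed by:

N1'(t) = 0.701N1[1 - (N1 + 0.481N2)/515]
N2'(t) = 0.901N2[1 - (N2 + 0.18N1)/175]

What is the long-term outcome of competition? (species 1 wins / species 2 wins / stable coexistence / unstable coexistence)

stable coexistence

Compare the nullcline intercepts: K1/α12 = 515/0.481 = 1070 > K2 = 175; K2/α21 = 175/0.18 = 972 > K1 = 515.
Since both inequalities hold, each species can invade when rare, so the interior equilibrium is stable.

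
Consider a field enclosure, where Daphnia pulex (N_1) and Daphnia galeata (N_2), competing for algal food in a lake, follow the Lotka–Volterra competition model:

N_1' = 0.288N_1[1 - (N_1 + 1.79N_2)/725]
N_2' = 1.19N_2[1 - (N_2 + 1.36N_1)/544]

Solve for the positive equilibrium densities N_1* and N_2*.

Setting both brackets to zero gives the nullclines N_1 + 1.79N_2 = 725 and 1.36N_1 + N_2 = 544.
Substituting N_2 = 544 - 1.36N_1 into the first: N_1(1 - 1.79·1.36) = 725 - 1.79·544.
So N_1* = -249/-1.43 = 173, and then N_2* = 544 - 1.36·173 = 308.

N_1* ≈ 173, N_2* ≈ 308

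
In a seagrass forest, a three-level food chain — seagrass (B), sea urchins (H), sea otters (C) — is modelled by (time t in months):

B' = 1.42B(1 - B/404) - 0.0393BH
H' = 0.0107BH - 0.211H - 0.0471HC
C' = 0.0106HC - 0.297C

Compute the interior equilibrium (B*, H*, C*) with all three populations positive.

B* ≈ 90.7, H* ≈ 28, C* ≈ 16.1

From dC/dt = 0: 0.0106H* = 0.297, so H* = 28.
From dB/dt = 0: 1.42(1 - B*/404) = 0.0393·28, giving B* = 404·(1 - 0.775) = 90.7.
From dH/dt = 0: 0.0107·90.7 - 0.211 = 0.0471C*, so C* = 0.76/0.0471 = 16.1.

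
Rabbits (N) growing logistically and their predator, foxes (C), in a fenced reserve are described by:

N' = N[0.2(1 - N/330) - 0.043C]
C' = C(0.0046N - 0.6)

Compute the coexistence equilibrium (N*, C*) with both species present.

N* ≈ 130, C* ≈ 2.81

From dC/dt = 0 with C > 0: 0.0046N* = 0.6, so N* = 130.
Substitute into dN/dt = 0: 0.2(1 - 130/330) = 0.043C*.
The bracket is 0.605, giving C* = 0.121/0.043 = 2.81.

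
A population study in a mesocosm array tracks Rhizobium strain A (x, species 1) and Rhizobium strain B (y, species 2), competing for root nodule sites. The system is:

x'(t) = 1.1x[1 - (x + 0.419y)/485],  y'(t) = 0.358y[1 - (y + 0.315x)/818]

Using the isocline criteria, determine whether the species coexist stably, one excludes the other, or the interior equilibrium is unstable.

Compare the nullcline intercepts: K1/α12 = 485/0.419 = 1160 > K2 = 818; K2/α21 = 818/0.315 = 2600 > K1 = 485.
Since both inequalities hold, each species can invade when rare, so the interior equilibrium is stable.

stable coexistence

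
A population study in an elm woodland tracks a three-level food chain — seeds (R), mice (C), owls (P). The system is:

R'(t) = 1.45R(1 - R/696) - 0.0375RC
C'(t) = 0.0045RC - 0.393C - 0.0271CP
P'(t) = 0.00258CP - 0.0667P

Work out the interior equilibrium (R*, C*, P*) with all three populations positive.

R* ≈ 231, C* ≈ 25.9, P* ≈ 23.8

From dP/dt = 0: 0.00258C* = 0.0667, so C* = 25.9.
From dR/dt = 0: 1.45(1 - R*/696) = 0.0375·25.9, giving R* = 696·(1 - 0.669) = 231.
From dC/dt = 0: 0.0045·231 - 0.393 = 0.0271P*, so P* = 0.645/0.0271 = 23.8.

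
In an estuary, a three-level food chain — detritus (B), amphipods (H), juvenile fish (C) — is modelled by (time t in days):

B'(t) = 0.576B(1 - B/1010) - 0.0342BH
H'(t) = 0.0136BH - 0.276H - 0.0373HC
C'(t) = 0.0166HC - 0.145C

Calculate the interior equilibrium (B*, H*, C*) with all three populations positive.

B* ≈ 486, H* ≈ 8.73, C* ≈ 170

From dC/dt = 0: 0.0166H* = 0.145, so H* = 8.73.
From dB/dt = 0: 0.576(1 - B*/1010) = 0.0342·8.73, giving B* = 1010·(1 - 0.519) = 486.
From dH/dt = 0: 0.0136·486 - 0.276 = 0.0373C*, so C* = 6.34/0.0373 = 170.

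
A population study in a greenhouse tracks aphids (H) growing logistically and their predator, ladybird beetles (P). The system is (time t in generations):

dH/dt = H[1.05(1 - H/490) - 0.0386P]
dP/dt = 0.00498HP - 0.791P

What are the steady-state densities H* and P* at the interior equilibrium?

H* ≈ 159, P* ≈ 18.4

From dP/dt = 0 with P > 0: 0.00498H* = 0.791, so H* = 159.
Substitute into dH/dt = 0: 1.05(1 - 159/490) = 0.0386P*.
The bracket is 0.676, giving P* = 0.71/0.0386 = 18.4.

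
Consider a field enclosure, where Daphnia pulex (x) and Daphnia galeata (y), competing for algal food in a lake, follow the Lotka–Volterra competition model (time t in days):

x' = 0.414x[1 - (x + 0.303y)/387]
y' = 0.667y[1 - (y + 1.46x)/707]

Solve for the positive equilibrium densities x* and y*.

x* ≈ 310, y* ≈ 255

Setting both brackets to zero gives the nullclines x + 0.303y = 387 and 1.46x + y = 707.
Substituting y = 707 - 1.46x into the first: x(1 - 0.303·1.46) = 387 - 0.303·707.
So x* = 173/0.558 = 310, and then y* = 707 - 1.46·310 = 255.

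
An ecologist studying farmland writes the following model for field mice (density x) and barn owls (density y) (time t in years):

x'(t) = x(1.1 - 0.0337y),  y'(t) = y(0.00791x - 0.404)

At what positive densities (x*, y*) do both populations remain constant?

x* ≈ 51.1, y* ≈ 32.6

Set dy/dt = 0 with y > 0: 0.00791x - 0.404 = 0, so x* = 0.404/0.00791 = 51.1.
Set dx/dt = 0 with x > 0: 1.1 - 0.0337y = 0, so y* = 1.1/0.0337 = 32.6.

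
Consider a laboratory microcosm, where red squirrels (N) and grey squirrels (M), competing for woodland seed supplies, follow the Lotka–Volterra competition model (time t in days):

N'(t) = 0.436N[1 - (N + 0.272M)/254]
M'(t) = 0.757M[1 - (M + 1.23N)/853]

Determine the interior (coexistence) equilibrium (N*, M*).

Setting both brackets to zero gives the nullclines N + 0.272M = 254 and 1.23N + M = 853.
Substituting M = 853 - 1.23N into the first: N(1 - 0.272·1.23) = 254 - 0.272·853.
So N* = 22/0.665 = 33, and then M* = 853 - 1.23·33 = 812.

N* ≈ 33, M* ≈ 812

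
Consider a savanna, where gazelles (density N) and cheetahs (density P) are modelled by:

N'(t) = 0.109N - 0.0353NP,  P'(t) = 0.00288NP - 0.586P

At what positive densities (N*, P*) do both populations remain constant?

N* ≈ 203, P* ≈ 3.09

Set dP/dt = 0 with P > 0: 0.00288N - 0.586 = 0, so N* = 0.586/0.00288 = 203.
Set dN/dt = 0 with N > 0: 0.109 - 0.0353P = 0, so P* = 0.109/0.0353 = 3.09.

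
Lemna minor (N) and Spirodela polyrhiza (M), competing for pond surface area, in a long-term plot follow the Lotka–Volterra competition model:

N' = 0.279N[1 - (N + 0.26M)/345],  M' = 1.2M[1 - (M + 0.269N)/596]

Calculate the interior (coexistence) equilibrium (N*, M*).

N* ≈ 204, M* ≈ 541

Setting both brackets to zero gives the nullclines N + 0.26M = 345 and 0.269N + M = 596.
Substituting M = 596 - 0.269N into the first: N(1 - 0.26·0.269) = 345 - 0.26·596.
So N* = 190/0.93 = 204, and then M* = 596 - 0.269·204 = 541.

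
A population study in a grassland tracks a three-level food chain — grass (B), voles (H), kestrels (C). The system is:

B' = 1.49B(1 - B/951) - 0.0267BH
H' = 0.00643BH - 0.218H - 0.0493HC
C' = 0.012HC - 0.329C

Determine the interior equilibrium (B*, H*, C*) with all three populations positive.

B* ≈ 484, H* ≈ 27.4, C* ≈ 58.7

From dC/dt = 0: 0.012H* = 0.329, so H* = 27.4.
From dB/dt = 0: 1.49(1 - B*/951) = 0.0267·27.4, giving B* = 951·(1 - 0.491) = 484.
From dH/dt = 0: 0.00643·484 - 0.218 = 0.0493C*, so C* = 2.89/0.0493 = 58.7.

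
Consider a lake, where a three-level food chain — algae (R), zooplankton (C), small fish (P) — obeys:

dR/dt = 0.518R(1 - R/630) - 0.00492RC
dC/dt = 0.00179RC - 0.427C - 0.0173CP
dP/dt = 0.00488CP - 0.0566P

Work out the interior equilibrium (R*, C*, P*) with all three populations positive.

From dP/dt = 0: 0.00488C* = 0.0566, so C* = 11.6.
From dR/dt = 0: 0.518(1 - R*/630) = 0.00492·11.6, giving R* = 630·(1 - 0.11) = 561.
From dC/dt = 0: 0.00179·561 - 0.427 = 0.0173P*, so P* = 0.576/0.0173 = 33.3.

R* ≈ 561, C* ≈ 11.6, P* ≈ 33.3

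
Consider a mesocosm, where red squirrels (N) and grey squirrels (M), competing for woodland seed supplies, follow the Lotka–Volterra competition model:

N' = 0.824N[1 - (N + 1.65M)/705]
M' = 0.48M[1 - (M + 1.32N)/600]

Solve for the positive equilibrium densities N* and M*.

Setting both brackets to zero gives the nullclines N + 1.65M = 705 and 1.32N + M = 600.
Substituting M = 600 - 1.32N into the first: N(1 - 1.65·1.32) = 705 - 1.65·600.
So N* = -285/-1.18 = 242, and then M* = 600 - 1.32·242 = 281.

N* ≈ 242, M* ≈ 281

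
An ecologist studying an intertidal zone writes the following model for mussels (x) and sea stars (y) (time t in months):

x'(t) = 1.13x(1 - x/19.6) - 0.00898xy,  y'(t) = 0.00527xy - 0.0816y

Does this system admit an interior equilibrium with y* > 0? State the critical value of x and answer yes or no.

The predator equation gives dy/dt > 0 only when x > 0.0816/0.00527 = 15.5.
Without the predator, x → K = 19.6. Since 19.6 > 15.5, the predator can invade and persist.

Threshold x = 15.5; K > 15.5, so yes, the predator persists.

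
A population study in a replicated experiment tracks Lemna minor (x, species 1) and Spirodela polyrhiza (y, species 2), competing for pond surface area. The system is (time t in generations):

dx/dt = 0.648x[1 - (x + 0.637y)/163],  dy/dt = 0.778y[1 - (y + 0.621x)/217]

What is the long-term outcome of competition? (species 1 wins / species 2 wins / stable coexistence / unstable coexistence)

stable coexistence

Compare the nullcline intercepts: K1/α12 = 163/0.637 = 256 > K2 = 217; K2/α21 = 217/0.621 = 349 > K1 = 163.
Since both inequalities hold, each species can invade when rare, so the interior equilibrium is stable.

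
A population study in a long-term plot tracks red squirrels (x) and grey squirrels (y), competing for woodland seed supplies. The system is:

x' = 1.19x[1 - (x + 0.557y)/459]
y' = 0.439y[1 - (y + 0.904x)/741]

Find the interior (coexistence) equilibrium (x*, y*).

Setting both brackets to zero gives the nullclines x + 0.557y = 459 and 0.904x + y = 741.
Substituting y = 741 - 0.904x into the first: x(1 - 0.557·0.904) = 459 - 0.557·741.
So x* = 46.3/0.496 = 93.2, and then y* = 741 - 0.904·93.2 = 657.

x* ≈ 93.2, y* ≈ 657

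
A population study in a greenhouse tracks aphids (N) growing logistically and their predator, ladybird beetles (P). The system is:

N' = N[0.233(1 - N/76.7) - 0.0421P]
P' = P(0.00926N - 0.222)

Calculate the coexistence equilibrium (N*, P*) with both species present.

N* ≈ 24, P* ≈ 3.8

From dP/dt = 0 with P > 0: 0.00926N* = 0.222, so N* = 24.
Substitute into dN/dt = 0: 0.233(1 - 24/76.7) = 0.0421P*.
The bracket is 0.687, giving P* = 0.16/0.0421 = 3.8.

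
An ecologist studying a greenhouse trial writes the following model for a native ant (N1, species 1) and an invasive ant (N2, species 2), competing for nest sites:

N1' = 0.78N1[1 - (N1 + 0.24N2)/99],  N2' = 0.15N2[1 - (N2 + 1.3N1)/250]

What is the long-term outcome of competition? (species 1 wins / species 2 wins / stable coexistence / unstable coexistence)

Compare the nullcline intercepts: K1/α12 = 99/0.24 = 412 > K2 = 250; K2/α21 = 250/1.3 = 192 > K1 = 99.
Since both inequalities hold, each species can invade when rare, so the interior equilibrium is stable.

stable coexistence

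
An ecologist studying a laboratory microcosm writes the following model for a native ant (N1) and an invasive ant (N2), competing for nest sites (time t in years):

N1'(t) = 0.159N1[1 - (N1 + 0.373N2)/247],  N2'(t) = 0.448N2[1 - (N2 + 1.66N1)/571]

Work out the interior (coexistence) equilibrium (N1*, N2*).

N1* ≈ 89.3, N2* ≈ 423

Setting both brackets to zero gives the nullclines N1 + 0.373N2 = 247 and 1.66N1 + N2 = 571.
Substituting N2 = 571 - 1.66N1 into the first: N1(1 - 0.373·1.66) = 247 - 0.373·571.
So N1* = 34/0.381 = 89.3, and then N2* = 571 - 1.66·89.3 = 423.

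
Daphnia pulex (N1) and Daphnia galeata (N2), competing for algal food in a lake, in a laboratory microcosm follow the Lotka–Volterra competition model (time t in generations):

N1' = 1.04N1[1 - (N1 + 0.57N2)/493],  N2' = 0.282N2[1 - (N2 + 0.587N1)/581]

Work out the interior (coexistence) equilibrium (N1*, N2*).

N1* ≈ 243, N2* ≈ 438

Setting both brackets to zero gives the nullclines N1 + 0.57N2 = 493 and 0.587N1 + N2 = 581.
Substituting N2 = 581 - 0.587N1 into the first: N1(1 - 0.57·0.587) = 493 - 0.57·581.
So N1* = 162/0.665 = 243, and then N2* = 581 - 0.587·243 = 438.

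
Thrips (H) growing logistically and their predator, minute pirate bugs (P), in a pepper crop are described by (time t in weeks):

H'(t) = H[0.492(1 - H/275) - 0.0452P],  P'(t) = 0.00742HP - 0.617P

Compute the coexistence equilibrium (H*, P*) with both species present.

H* ≈ 83.2, P* ≈ 7.59

From dP/dt = 0 with P > 0: 0.00742H* = 0.617, so H* = 83.2.
Substitute into dH/dt = 0: 0.492(1 - 83.2/275) = 0.0452P*.
The bracket is 0.698, giving P* = 0.343/0.0452 = 7.59.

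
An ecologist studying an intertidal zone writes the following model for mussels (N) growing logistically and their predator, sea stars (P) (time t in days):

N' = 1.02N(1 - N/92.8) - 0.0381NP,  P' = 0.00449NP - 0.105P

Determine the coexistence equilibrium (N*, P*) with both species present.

N* ≈ 23.4, P* ≈ 20

From dP/dt = 0 with P > 0: 0.00449N* = 0.105, so N* = 23.4.
Substitute into dN/dt = 0: 1.02(1 - 23.4/92.8) = 0.0381P*.
The bracket is 0.748, giving P* = 0.763/0.0381 = 20.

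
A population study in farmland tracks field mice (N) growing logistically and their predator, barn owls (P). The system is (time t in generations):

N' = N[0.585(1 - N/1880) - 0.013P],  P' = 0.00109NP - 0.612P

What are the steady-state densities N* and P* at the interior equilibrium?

N* ≈ 561, P* ≈ 31.6

From dP/dt = 0 with P > 0: 0.00109N* = 0.612, so N* = 561.
Substitute into dN/dt = 0: 0.585(1 - 561/1880) = 0.013P*.
The bracket is 0.701, giving P* = 0.41/0.013 = 31.6.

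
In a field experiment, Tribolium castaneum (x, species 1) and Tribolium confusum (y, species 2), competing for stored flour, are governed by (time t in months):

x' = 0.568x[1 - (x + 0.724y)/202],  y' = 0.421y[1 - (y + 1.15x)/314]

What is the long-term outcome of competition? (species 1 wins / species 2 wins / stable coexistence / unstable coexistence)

species 2 excludes species 1

Compare the nullcline intercepts: K1/α12 = 202/0.724 = 279 < K2 = 314; K2/α21 = 314/1.15 = 273 > K1 = 202.
Since the inequalities point opposite ways, species 2 can invade but species 1 cannot.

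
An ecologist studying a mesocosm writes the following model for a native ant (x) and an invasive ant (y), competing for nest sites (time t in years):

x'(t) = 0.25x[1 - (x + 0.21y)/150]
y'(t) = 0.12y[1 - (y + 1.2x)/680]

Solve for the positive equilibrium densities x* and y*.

x* ≈ 9.63, y* ≈ 668

Setting both brackets to zero gives the nullclines x + 0.21y = 150 and 1.2x + y = 680.
Substituting y = 680 - 1.2x into the first: x(1 - 0.21·1.2) = 150 - 0.21·680.
So x* = 7.2/0.748 = 9.63, and then y* = 680 - 1.2·9.63 = 668.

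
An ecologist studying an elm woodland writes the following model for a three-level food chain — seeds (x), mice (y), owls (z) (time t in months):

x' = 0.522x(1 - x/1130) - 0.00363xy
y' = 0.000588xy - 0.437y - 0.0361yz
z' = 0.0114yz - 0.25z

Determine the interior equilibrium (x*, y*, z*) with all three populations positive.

From dz/dt = 0: 0.0114y* = 0.25, so y* = 21.9.
From dx/dt = 0: 0.522(1 - x*/1130) = 0.00363·21.9, giving x* = 1130·(1 - 0.153) = 958.
From dy/dt = 0: 0.000588·958 - 0.437 = 0.0361z*, so z* = 0.126/0.0361 = 3.49.

x* ≈ 958, y* ≈ 21.9, z* ≈ 3.49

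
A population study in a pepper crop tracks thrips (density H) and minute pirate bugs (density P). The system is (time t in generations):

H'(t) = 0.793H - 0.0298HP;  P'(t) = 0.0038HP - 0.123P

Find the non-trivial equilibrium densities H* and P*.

Set dP/dt = 0 with P > 0: 0.0038H - 0.123 = 0, so H* = 0.123/0.0038 = 32.4.
Set dH/dt = 0 with H > 0: 0.793 - 0.0298P = 0, so P* = 0.793/0.0298 = 26.6.

H* ≈ 32.4, P* ≈ 26.6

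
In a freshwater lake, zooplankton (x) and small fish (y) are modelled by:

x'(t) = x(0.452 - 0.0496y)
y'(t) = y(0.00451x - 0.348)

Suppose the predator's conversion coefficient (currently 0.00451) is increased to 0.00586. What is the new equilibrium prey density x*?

x* ≈ 59.4

At the interior fixed point, setting dy/dt = 0 with y > 0 fixes x* = (predator death rate)/(xy coefficient) — independent of the other coefficients.
With the change, x* = 0.348/0.00586 = 59.4; it falls from 77.2.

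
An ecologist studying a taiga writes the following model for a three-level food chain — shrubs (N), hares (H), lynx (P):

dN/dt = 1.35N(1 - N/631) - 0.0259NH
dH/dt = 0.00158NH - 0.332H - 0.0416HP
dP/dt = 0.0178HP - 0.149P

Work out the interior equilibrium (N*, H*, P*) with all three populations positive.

N* ≈ 530, H* ≈ 8.37, P* ≈ 12.1

From dP/dt = 0: 0.0178H* = 0.149, so H* = 8.37.
From dN/dt = 0: 1.35(1 - N*/631) = 0.0259·8.37, giving N* = 631·(1 - 0.161) = 530.
From dH/dt = 0: 0.00158·530 - 0.332 = 0.0416P*, so P* = 0.505/0.0416 = 12.1.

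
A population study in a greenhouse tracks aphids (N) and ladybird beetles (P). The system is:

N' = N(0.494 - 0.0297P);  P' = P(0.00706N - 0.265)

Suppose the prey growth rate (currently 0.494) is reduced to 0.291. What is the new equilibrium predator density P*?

At the interior fixed point, setting dN/dt = 0 with N > 0 fixes P* = (prey growth rate)/(NP coefficient) — independent of the other coefficients.
With the change, P* = 0.291/0.0297 = 9.8; it falls from 16.6.

P* ≈ 9.8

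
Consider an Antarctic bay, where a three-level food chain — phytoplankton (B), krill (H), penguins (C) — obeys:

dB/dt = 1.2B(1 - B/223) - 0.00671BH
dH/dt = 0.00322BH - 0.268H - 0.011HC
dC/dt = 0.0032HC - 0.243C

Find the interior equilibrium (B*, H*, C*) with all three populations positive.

B* ≈ 128, H* ≈ 75.9, C* ≈ 13.2

From dC/dt = 0: 0.0032H* = 0.243, so H* = 75.9.
From dB/dt = 0: 1.2(1 - B*/223) = 0.00671·75.9, giving B* = 223·(1 - 0.425) = 128.
From dH/dt = 0: 0.00322·128 - 0.268 = 0.011C*, so C* = 0.145/0.011 = 13.2.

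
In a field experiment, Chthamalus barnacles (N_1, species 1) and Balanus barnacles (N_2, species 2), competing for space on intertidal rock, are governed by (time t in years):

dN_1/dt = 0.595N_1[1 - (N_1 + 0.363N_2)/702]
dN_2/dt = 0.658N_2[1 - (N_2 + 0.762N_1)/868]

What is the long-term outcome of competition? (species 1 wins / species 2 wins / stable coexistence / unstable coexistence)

stable coexistence

Compare the nullcline intercepts: K1/α12 = 702/0.363 = 1930 > K2 = 868; K2/α21 = 868/0.762 = 1140 > K1 = 702.
Since both inequalities hold, each species can invade when rare, so the interior equilibrium is stable.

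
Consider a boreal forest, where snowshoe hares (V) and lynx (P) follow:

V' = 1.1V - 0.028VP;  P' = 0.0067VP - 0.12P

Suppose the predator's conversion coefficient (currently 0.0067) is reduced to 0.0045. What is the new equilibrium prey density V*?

V* ≈ 26.7

At the interior fixed point, setting dP/dt = 0 with P > 0 fixes V* = (predator death rate)/(VP coefficient) — independent of the other coefficients.
With the change, V* = 0.12/0.0045 = 26.7; it rises from 17.9.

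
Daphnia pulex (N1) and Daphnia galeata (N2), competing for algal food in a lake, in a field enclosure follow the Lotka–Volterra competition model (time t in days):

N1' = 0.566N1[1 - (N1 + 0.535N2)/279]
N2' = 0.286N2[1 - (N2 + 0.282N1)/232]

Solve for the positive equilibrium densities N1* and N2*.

Setting both brackets to zero gives the nullclines N1 + 0.535N2 = 279 and 0.282N1 + N2 = 232.
Substituting N2 = 232 - 0.282N1 into the first: N1(1 - 0.535·0.282) = 279 - 0.535·232.
So N1* = 155/0.849 = 182, and then N2* = 232 - 0.282·182 = 181.

N1* ≈ 182, N2* ≈ 181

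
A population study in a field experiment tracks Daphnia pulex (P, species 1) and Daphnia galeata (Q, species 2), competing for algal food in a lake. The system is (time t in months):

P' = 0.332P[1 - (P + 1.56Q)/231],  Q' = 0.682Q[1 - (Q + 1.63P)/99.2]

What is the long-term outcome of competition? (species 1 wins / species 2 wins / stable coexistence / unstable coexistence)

species 1 excludes species 2

Compare the nullcline intercepts: K1/α12 = 231/1.56 = 148 > K2 = 99.2; K2/α21 = 99.2/1.63 = 60.9 < K1 = 231.
Since the inequalities point opposite ways, species 1 can invade but species 2 cannot.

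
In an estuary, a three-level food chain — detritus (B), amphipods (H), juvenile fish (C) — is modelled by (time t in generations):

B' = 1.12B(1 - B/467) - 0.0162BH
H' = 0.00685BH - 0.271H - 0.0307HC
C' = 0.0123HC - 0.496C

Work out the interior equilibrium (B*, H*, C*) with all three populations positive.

B* ≈ 195, H* ≈ 40.3, C* ≈ 34.6

From dC/dt = 0: 0.0123H* = 0.496, so H* = 40.3.
From dB/dt = 0: 1.12(1 - B*/467) = 0.0162·40.3, giving B* = 467·(1 - 0.583) = 195.
From dH/dt = 0: 0.00685·195 - 0.271 = 0.0307C*, so C* = 1.06/0.0307 = 34.6.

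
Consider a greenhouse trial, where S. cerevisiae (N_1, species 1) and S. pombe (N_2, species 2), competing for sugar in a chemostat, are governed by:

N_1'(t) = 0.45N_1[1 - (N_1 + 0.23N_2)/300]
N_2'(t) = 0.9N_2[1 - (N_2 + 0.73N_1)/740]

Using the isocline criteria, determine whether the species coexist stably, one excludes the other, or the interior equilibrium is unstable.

stable coexistence

Compare the nullcline intercepts: K1/α12 = 300/0.23 = 1300 > K2 = 740; K2/α21 = 740/0.73 = 1010 > K1 = 300.
Since both inequalities hold, each species can invade when rare, so the interior equilibrium is stable.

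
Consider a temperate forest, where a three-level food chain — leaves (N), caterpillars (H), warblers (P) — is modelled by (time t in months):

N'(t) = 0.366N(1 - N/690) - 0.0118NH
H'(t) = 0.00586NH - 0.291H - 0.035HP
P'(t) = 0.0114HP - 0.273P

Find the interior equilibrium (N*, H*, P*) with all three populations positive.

From dP/dt = 0: 0.0114H* = 0.273, so H* = 23.9.
From dN/dt = 0: 0.366(1 - N*/690) = 0.0118·23.9, giving N* = 690·(1 - 0.772) = 157.
From dH/dt = 0: 0.00586·157 - 0.291 = 0.035P*, so P* = 0.631/0.035 = 18.

N* ≈ 157, H* ≈ 23.9, P* ≈ 18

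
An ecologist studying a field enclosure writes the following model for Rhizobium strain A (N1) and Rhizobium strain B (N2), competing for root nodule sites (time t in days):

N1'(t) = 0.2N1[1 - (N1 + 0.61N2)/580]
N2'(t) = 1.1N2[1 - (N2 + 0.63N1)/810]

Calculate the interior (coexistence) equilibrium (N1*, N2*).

Setting both brackets to zero gives the nullclines N1 + 0.61N2 = 580 and 0.63N1 + N2 = 810.
Substituting N2 = 810 - 0.63N1 into the first: N1(1 - 0.61·0.63) = 580 - 0.61·810.
So N1* = 85.9/0.616 = 140, and then N2* = 810 - 0.63·140 = 722.

N1* ≈ 140, N2* ≈ 722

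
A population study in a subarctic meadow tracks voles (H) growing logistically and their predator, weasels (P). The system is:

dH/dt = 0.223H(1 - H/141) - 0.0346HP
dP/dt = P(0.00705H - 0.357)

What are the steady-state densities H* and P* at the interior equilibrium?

H* ≈ 50.6, P* ≈ 4.13

From dP/dt = 0 with P > 0: 0.00705H* = 0.357, so H* = 50.6.
Substitute into dH/dt = 0: 0.223(1 - 50.6/141) = 0.0346P*.
The bracket is 0.641, giving P* = 0.143/0.0346 = 4.13.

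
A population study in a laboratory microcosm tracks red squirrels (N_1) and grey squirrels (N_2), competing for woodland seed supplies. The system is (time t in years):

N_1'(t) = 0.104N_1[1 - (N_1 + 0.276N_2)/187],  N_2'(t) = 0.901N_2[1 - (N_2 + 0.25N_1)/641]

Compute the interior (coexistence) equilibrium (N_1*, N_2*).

Setting both brackets to zero gives the nullclines N_1 + 0.276N_2 = 187 and 0.25N_1 + N_2 = 641.
Substituting N_2 = 641 - 0.25N_1 into the first: N_1(1 - 0.276·0.25) = 187 - 0.276·641.
So N_1* = 10.1/0.931 = 10.8, and then N_2* = 641 - 0.25·10.8 = 638.

N_1* ≈ 10.8, N_2* ≈ 638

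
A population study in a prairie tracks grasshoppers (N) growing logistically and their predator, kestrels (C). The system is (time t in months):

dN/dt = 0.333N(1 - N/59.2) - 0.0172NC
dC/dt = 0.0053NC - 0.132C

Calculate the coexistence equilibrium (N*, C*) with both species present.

From dC/dt = 0 with C > 0: 0.0053N* = 0.132, so N* = 24.9.
Substitute into dN/dt = 0: 0.333(1 - 24.9/59.2) = 0.0172C*.
The bracket is 0.579, giving C* = 0.193/0.0172 = 11.2.

N* ≈ 24.9, C* ≈ 11.2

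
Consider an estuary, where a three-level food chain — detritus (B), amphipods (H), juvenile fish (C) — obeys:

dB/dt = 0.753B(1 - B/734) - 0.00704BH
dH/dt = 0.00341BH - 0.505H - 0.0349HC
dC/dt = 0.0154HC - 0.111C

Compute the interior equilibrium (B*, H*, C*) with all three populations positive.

B* ≈ 685, H* ≈ 7.21, C* ≈ 52.4

From dC/dt = 0: 0.0154H* = 0.111, so H* = 7.21.
From dB/dt = 0: 0.753(1 - B*/734) = 0.00704·7.21, giving B* = 734·(1 - 0.0674) = 685.
From dH/dt = 0: 0.00341·685 - 0.505 = 0.0349C*, so C* = 1.83/0.0349 = 52.4.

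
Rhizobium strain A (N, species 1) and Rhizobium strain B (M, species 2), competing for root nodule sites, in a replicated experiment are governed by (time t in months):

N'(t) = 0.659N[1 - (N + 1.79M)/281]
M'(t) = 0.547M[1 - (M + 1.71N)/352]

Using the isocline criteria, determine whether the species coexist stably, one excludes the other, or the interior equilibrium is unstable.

Compare the nullcline intercepts: K1/α12 = 281/1.79 = 157 < K2 = 352; K2/α21 = 352/1.71 = 206 < K1 = 281.
Since both are reversed, neither can invade when rare; the interior point is a saddle.

unstable coexistence (outcome depends on initial conditions)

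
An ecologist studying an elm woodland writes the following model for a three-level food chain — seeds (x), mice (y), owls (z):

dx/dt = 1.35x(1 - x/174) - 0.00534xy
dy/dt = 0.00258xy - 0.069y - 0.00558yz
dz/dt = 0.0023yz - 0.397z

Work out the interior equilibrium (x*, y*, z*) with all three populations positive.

From dz/dt = 0: 0.0023y* = 0.397, so y* = 173.
From dx/dt = 0: 1.35(1 - x*/174) = 0.00534·173, giving x* = 174·(1 - 0.683) = 55.2.
From dy/dt = 0: 0.00258·55.2 - 0.069 = 0.00558z*, so z* = 0.0734/0.00558 = 13.2.

x* ≈ 55.2, y* ≈ 173, z* ≈ 13.2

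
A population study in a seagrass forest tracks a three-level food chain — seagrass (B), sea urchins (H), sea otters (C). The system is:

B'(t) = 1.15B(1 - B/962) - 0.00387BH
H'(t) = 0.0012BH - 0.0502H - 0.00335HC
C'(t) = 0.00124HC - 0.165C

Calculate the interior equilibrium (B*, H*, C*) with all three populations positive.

From dC/dt = 0: 0.00124H* = 0.165, so H* = 133.
From dB/dt = 0: 1.15(1 - B*/962) = 0.00387·133, giving B* = 962·(1 - 0.448) = 531.
From dH/dt = 0: 0.0012·531 - 0.0502 = 0.00335C*, so C* = 0.587/0.00335 = 175.

B* ≈ 531, H* ≈ 133, C* ≈ 175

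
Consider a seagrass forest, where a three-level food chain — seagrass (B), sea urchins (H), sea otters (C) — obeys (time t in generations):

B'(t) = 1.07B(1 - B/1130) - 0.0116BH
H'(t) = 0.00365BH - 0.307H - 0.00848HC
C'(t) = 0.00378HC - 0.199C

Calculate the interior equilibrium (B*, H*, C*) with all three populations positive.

B* ≈ 485, H* ≈ 52.6, C* ≈ 173

From dC/dt = 0: 0.00378H* = 0.199, so H* = 52.6.
From dB/dt = 0: 1.07(1 - B*/1130) = 0.0116·52.6, giving B* = 1130·(1 - 0.571) = 485.
From dH/dt = 0: 0.00365·485 - 0.307 = 0.00848C*, so C* = 1.46/0.00848 = 173.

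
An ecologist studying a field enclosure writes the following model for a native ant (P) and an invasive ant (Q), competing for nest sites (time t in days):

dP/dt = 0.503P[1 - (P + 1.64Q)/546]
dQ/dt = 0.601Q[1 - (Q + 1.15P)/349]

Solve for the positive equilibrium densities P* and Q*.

P* ≈ 29.8, Q* ≈ 315

Setting both brackets to zero gives the nullclines P + 1.64Q = 546 and 1.15P + Q = 349.
Substituting Q = 349 - 1.15P into the first: P(1 - 1.64·1.15) = 546 - 1.64·349.
So P* = -26.4/-0.886 = 29.8, and then Q* = 349 - 1.15·29.8 = 315.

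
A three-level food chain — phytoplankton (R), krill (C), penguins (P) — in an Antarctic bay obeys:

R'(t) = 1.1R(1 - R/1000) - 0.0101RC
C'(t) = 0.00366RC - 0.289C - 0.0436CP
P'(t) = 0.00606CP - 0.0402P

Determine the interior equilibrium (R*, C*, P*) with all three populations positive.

R* ≈ 939, C* ≈ 6.63, P* ≈ 72.2

From dP/dt = 0: 0.00606C* = 0.0402, so C* = 6.63.
From dR/dt = 0: 1.1(1 - R*/1000) = 0.0101·6.63, giving R* = 1000·(1 - 0.0609) = 939.
From dC/dt = 0: 0.00366·939 - 0.289 = 0.0436P*, so P* = 3.15/0.0436 = 72.2.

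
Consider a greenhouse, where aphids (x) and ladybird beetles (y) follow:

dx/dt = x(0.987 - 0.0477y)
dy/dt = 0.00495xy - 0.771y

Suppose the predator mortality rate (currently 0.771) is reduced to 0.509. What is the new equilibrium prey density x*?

x* ≈ 103

At the interior fixed point, setting dy/dt = 0 with y > 0 fixes x* = (predator death rate)/(xy coefficient) — independent of the other coefficients.
With the change, x* = 0.509/0.00495 = 103; it falls from 156.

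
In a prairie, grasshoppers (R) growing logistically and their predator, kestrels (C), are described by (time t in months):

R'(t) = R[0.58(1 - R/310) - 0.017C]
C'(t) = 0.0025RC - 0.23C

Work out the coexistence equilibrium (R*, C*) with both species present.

R* ≈ 92, C* ≈ 24

From dC/dt = 0 with C > 0: 0.0025R* = 0.23, so R* = 92.
Substitute into dR/dt = 0: 0.58(1 - 92/310) = 0.017C*.
The bracket is 0.703, giving C* = 0.408/0.017 = 24.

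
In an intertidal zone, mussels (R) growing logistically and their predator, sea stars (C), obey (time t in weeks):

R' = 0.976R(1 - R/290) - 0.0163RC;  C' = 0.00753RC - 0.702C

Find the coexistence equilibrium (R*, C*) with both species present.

R* ≈ 93.2, C* ≈ 40.6

From dC/dt = 0 with C > 0: 0.00753R* = 0.702, so R* = 93.2.
Substitute into dR/dt = 0: 0.976(1 - 93.2/290) = 0.0163C*.
The bracket is 0.679, giving C* = 0.662/0.0163 = 40.6.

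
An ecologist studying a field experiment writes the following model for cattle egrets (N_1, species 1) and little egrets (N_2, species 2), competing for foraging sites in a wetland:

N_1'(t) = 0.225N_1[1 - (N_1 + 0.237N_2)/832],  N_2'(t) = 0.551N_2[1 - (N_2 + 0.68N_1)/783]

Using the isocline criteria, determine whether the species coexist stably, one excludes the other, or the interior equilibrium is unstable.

Compare the nullcline intercepts: K1/α12 = 832/0.237 = 3510 > K2 = 783; K2/α21 = 783/0.68 = 1150 > K1 = 832.
Since both inequalities hold, each species can invade when rare, so the interior equilibrium is stable.

stable coexistence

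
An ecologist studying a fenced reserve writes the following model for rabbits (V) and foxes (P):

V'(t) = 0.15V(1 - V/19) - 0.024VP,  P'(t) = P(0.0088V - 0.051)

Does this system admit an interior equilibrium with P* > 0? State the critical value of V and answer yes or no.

Threshold V = 5.8; K > 5.8, so yes, the predator persists.

The predator equation gives dP/dt > 0 only when V > 0.051/0.0088 = 5.8.
Without the predator, V → K = 19. Since 19 > 5.8, the predator can invade and persist.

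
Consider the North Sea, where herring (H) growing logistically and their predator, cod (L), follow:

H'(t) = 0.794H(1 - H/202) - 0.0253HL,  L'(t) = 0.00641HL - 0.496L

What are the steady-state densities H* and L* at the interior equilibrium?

From dL/dt = 0 with L > 0: 0.00641H* = 0.496, so H* = 77.4.
Substitute into dH/dt = 0: 0.794(1 - 77.4/202) = 0.0253L*.
The bracket is 0.617, giving L* = 0.49/0.0253 = 19.4.

H* ≈ 77.4, L* ≈ 19.4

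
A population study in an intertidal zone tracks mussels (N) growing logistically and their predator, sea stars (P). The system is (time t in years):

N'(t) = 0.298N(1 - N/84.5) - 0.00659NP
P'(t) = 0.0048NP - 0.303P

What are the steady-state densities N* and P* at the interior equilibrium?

N* ≈ 63.1, P* ≈ 11.4

From dP/dt = 0 with P > 0: 0.0048N* = 0.303, so N* = 63.1.
Substitute into dN/dt = 0: 0.298(1 - 63.1/84.5) = 0.00659P*.
The bracket is 0.253, giving P* = 0.0754/0.00659 = 11.4.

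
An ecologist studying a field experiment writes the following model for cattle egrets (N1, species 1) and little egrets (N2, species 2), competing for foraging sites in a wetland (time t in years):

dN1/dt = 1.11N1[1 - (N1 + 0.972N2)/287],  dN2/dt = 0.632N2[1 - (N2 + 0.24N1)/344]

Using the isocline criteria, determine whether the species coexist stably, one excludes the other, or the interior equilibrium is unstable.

Compare the nullcline intercepts: K1/α12 = 287/0.972 = 295 < K2 = 344; K2/α21 = 344/0.24 = 1430 > K1 = 287.
Since the inequalities point opposite ways, species 2 can invade but species 1 cannot.

species 2 excludes species 1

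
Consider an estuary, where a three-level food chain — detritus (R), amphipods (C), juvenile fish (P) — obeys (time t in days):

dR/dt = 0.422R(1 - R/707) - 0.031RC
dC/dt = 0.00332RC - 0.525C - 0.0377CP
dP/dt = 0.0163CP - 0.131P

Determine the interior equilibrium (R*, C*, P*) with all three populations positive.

R* ≈ 290, C* ≈ 8.04, P* ≈ 11.6

From dP/dt = 0: 0.0163C* = 0.131, so C* = 8.04.
From dR/dt = 0: 0.422(1 - R*/707) = 0.031·8.04, giving R* = 707·(1 - 0.59) = 290.
From dC/dt = 0: 0.00332·290 - 0.525 = 0.0377P*, so P* = 0.436/0.0377 = 11.6.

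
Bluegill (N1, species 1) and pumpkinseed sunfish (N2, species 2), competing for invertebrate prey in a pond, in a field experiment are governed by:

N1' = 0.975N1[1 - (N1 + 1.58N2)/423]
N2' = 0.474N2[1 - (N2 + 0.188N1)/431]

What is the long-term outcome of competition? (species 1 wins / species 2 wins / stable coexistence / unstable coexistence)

species 2 excludes species 1

Compare the nullcline intercepts: K1/α12 = 423/1.58 = 268 < K2 = 431; K2/α21 = 431/0.188 = 2290 > K1 = 423.
Since the inequalities point opposite ways, species 2 can invade but species 1 cannot.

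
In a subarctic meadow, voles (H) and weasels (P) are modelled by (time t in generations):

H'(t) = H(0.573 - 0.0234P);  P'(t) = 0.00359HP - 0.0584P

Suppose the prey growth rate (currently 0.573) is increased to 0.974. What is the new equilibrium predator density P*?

At the interior fixed point, setting dH/dt = 0 with H > 0 fixes P* = (prey growth rate)/(HP coefficient) — independent of the other coefficients.
With the change, P* = 0.974/0.0234 = 41.6; it rises from 24.5.

P* ≈ 41.6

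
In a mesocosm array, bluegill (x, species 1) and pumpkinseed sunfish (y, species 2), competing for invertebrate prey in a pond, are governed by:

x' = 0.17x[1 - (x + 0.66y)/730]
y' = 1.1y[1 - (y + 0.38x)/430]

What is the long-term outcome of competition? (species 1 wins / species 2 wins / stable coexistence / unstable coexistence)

Compare the nullcline intercepts: K1/α12 = 730/0.66 = 1110 > K2 = 430; K2/α21 = 430/0.38 = 1130 > K1 = 730.
Since both inequalities hold, each species can invade when rare, so the interior equilibrium is stable.

stable coexistence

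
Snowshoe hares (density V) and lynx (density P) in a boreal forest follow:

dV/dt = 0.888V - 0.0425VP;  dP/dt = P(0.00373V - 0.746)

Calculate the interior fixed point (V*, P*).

Set dP/dt = 0 with P > 0: 0.00373V - 0.746 = 0, so V* = 0.746/0.00373 = 200.
Set dV/dt = 0 with V > 0: 0.888 - 0.0425P = 0, so P* = 0.888/0.0425 = 20.9.

V* ≈ 200, P* ≈ 20.9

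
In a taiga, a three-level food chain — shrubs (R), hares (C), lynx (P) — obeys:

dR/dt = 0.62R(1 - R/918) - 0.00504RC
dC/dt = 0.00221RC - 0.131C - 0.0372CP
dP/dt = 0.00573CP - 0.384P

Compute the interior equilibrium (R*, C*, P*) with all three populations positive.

From dP/dt = 0: 0.00573C* = 0.384, so C* = 67.
From dR/dt = 0: 0.62(1 - R*/918) = 0.00504·67, giving R* = 918·(1 - 0.545) = 418.
From dC/dt = 0: 0.00221·418 - 0.131 = 0.0372P*, so P* = 0.793/0.0372 = 21.3.

R* ≈ 418, C* ≈ 67, P* ≈ 21.3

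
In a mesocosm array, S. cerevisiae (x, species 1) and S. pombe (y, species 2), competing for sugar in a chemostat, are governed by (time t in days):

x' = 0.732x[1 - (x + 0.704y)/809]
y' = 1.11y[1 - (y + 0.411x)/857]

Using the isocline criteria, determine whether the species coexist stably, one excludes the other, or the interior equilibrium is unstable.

stable coexistence

Compare the nullcline intercepts: K1/α12 = 809/0.704 = 1150 > K2 = 857; K2/α21 = 857/0.411 = 2090 > K1 = 809.
Since both inequalities hold, each species can invade when rare, so the interior equilibrium is stable.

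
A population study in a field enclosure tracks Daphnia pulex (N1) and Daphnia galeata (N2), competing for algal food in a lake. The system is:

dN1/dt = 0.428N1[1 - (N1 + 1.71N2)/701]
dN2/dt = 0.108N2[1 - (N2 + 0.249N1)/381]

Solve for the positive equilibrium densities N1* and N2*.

Setting both brackets to zero gives the nullclines N1 + 1.71N2 = 701 and 0.249N1 + N2 = 381.
Substituting N2 = 381 - 0.249N1 into the first: N1(1 - 1.71·0.249) = 701 - 1.71·381.
So N1* = 49.5/0.574 = 86.2, and then N2* = 381 - 0.249·86.2 = 360.

N1* ≈ 86.2, N2* ≈ 360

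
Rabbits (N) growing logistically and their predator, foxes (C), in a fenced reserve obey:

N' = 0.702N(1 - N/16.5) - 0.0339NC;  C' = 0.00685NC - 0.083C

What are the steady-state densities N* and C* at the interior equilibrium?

From dC/dt = 0 with C > 0: 0.00685N* = 0.083, so N* = 12.1.
Substitute into dN/dt = 0: 0.702(1 - 12.1/16.5) = 0.0339C*.
The bracket is 0.266, giving C* = 0.186/0.0339 = 5.5.

N* ≈ 12.1, C* ≈ 5.5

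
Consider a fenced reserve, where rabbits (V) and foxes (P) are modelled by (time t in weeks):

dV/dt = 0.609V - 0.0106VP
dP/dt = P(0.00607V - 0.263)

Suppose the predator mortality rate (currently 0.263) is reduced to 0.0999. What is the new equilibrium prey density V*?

At the interior fixed point, setting dP/dt = 0 with P > 0 fixes V* = (predator death rate)/(VP coefficient) — independent of the other coefficients.
With the change, V* = 0.0999/0.00607 = 16.5; it falls from 43.3.

V* ≈ 16.5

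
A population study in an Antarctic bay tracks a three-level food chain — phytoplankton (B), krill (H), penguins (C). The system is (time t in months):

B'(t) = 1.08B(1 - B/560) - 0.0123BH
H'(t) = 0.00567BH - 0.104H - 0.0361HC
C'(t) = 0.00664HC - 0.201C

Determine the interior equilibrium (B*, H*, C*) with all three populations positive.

From dC/dt = 0: 0.00664H* = 0.201, so H* = 30.3.
From dB/dt = 0: 1.08(1 - B*/560) = 0.0123·30.3, giving B* = 560·(1 - 0.345) = 367.
From dH/dt = 0: 0.00567·367 - 0.104 = 0.0361C*, so C* = 1.98/0.0361 = 54.8.

B* ≈ 367, H* ≈ 30.3, C* ≈ 54.8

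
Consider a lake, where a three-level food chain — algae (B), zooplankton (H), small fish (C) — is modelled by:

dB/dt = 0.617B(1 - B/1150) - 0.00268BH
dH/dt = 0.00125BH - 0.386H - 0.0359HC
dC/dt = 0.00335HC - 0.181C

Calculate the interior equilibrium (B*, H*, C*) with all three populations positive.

B* ≈ 880, H* ≈ 54, C* ≈ 19.9

From dC/dt = 0: 0.00335H* = 0.181, so H* = 54.
From dB/dt = 0: 0.617(1 - B*/1150) = 0.00268·54, giving B* = 1150·(1 - 0.235) = 880.
From dH/dt = 0: 0.00125·880 - 0.386 = 0.0359C*, so C* = 0.714/0.0359 = 19.9.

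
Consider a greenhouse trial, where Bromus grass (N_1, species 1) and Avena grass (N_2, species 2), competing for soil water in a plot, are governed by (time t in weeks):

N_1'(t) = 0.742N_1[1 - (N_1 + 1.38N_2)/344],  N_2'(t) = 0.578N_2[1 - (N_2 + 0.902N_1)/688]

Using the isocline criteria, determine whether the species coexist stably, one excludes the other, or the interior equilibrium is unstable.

Compare the nullcline intercepts: K1/α12 = 344/1.38 = 249 < K2 = 688; K2/α21 = 688/0.902 = 763 > K1 = 344.
Since the inequalities point opposite ways, species 2 can invade but species 1 cannot.

species 2 excludes species 1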